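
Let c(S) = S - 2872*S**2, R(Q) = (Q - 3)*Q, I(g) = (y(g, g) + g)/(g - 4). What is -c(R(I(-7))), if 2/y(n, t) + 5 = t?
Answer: 31902415735/4743684 ≈ 6725.2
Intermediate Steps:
y(n, t) = 2/(-5 + t)
I(g) = (g + 2/(-5 + g))/(-4 + g) (I(g) = (2/(-5 + g) + g)/(g - 4) = (g + 2/(-5 + g))/(-4 + g))
R(Q) = Q*(-3 + Q) (R(Q) = (-3 + Q)*Q = Q*(-3 + Q))
-c(R(I(-7))) = -((2 - 7*(-5 - 7))/((-5 - 7)*(-4 - 7)))*(-3 + (2 - 7*(-5 - 7))/((-5 - 7)*(-4 - 7)))*(1 - 2872*(2 - 7*(-5 - 7))/((-5 - 7)*(-4 - 7))*(-3 + (2 - 7*(-5 - 7))/((-5 - 7)*(-4 - 7)))) = -((2 - 7*(-12))/(-12*(-11)))*(-3 + (2 - 7*(-12))/(-12*(-11)))*(1 - 2872*(2 - 7*(-12))/(-12*(-11))*(-3 + (2 - 7*(-12))/(-12*(-11)))) = -(-1/12*(-1/11)*(2 + 84))*(-3 - 1/12*(-1/11)*(2 + 84))*(1 - 2872*(-1/12*(-1/11)*(2 + 84))*(-3 - 1/12*(-1/11)*(2 + 84))) = -(-1/12*(-1/11)*86)*(-3 - 1/12*(-1/11)*86)*(1 - 2872*(-1/12*(-1/11)*86)*(-3 - 1/12*(-1/11)*86)) = -43*(-3 + 43/66)/66*(1 - 61748*(-3 + 43/66)/33) = -(43/66)*(-155/66)*(1 - 61748*(-155)/(33*66)) = -(-6665)*(1 - 2872*(-6665/4356))/4356 = -(-6665)*(1 + 4785470/1089)/4356 = -(-6665)*4786559/(4356*1089) = -1*(-31902415735/4743684) = 31902415735/4743684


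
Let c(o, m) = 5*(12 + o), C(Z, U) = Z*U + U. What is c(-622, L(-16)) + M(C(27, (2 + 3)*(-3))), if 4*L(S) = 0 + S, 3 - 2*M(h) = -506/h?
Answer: -1280623/420 ≈ -3049.1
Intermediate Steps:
C(Z, U) = U + U*Z (C(Z, U) = U*Z + U = U + U*Z)
M(h) = 3/2 + 253/h (M(h) = 3/2 - (-253)/h = 3/2 + 253/h)
L(S) = S/4 (L(S) = (0 + S)/4 = S/4)
c(o, m) = 60 + 5*o
c(-622, L(-16)) + M(C(27, (2 + 3)*(-3))) = (60 + 5*(-622)) + (3/2 + 253/((((2 + 3)*(-3))*(1 + 27)))) = (60 - 3110) + (3/2 + 253/(((5*(-3))*28))) = -3050 + (3/2 + 253/((-15*28))) = -3050 + (3/2 + 253/(-420)) = -3050 + (3/2 + 253*(-1/420)) = -3050 + (3/2 - 253/420) = -3050 + 377/420 = -1280623/420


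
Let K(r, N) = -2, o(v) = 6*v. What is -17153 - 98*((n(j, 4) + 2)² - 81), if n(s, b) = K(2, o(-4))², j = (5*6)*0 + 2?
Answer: -12743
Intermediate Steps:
j = 2 (j = 30*0 + 2 = 0 + 2 = 2)
n(s, b) = 4 (n(s, b) = (-2)² = 4)
-17153 - 98*((n(j, 4) + 2)² - 81) = -17153 - 98*((4 + 2)² - 81) = -17153 - 98*(6² - 81) = -17153 - 98*(36 - 81) = -17153 - 98*(-45) = -17153 - 1*(-4410) = -17153 + 4410 = -12743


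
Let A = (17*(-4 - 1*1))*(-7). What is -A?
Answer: -595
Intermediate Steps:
A = 595 (A = (17*(-4 - 1))*(-7) = (17*(-5))*(-7) = -85*(-7) = 595)
-A = -1*595 = -595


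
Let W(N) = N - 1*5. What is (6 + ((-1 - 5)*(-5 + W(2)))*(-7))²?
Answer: 108900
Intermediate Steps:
W(N) = -5 + N (W(N) = N - 5 = -5 + N)
(6 + ((-1 - 5)*(-5 + W(2)))*(-7))² = (6 + ((-1 - 5)*(-5 + (-5 + 2)))*(-7))² = (6 - 6*(-5 - 3)*(-7))² = (6 - 6*(-8)*(-7))² = (6 + 48*(-7))² = (6 - 336)² = (-330)² = 108900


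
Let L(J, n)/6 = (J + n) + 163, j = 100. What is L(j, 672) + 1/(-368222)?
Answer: 2065725419/368222 ≈ 5610.0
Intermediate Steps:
L(J, n) = 978 + 6*J + 6*n (L(J, n) = 6*((J + n) + 163) = 6*(163 + J + n) = 978 + 6*J + 6*n)
L(j, 672) + 1/(-368222) = (978 + 6*100 + 6*672) + 1/(-368222) = (978 + 600 + 4032) - 1/368222 = 5610 - 1/368222 = 2065725419/368222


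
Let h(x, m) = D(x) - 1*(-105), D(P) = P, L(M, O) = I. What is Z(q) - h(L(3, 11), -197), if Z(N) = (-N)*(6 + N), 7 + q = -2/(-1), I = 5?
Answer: -105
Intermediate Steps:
L(M, O) = 5
h(x, m) = 105 + x (h(x, m) = x - 1*(-105) = x + 105 = 105 + x)
q = -5 (q = -7 - 2/(-1) = -7 - 1*(-2) = -7 + 2 = -5)
Z(N) = -N*(6 + N)
Z(q) - h(L(3, 11), -197) = -1*(-5)*(6 - 5) - (105 + 5) = -1*(-5)*1 - 1*110 = 5 - 110 = -105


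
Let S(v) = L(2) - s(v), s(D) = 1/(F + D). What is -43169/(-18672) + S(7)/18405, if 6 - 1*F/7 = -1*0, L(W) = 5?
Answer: 12978767591/5613083280 ≈ 2.3122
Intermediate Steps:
F = 42 (F = 42 - (-7)*0 = 42 - 7*0 = 42 + 0 = 42)
s(D) = 1/(42 + D)
S(v) = 5 - 1/(42 + v)
-43169/(-18672) + S(7)/18405 = -43169/(-18672) + ((209 + 5*7)/(42 + 7))/18405 = -43169*(-1/18672) + ((209 + 35)/49)*(1/18405) = 43169/18672 + ((1/49)*244)*(1/18405) = 43169/18672 + (244/49)*(1/18405) = 43169/18672 + 244/901845 = 12978767591/5613083280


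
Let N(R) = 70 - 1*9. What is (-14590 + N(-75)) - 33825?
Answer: -48354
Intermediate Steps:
N(R) = 61 (N(R) = 70 - 9 = 61)
(-14590 + N(-75)) - 33825 = (-14590 + 61) - 33825 = -14529 - 33825 = -48354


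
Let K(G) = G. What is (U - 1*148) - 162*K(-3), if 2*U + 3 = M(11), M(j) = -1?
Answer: 336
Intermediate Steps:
U = -2 (U = -3/2 + (½)*(-1) = -3/2 - ½ = -2)
(U - 1*148) - 162*K(-3) = (-2 - 1*148) - 162*(-3) = (-2 - 148) + 486 = -150 + 486 = 336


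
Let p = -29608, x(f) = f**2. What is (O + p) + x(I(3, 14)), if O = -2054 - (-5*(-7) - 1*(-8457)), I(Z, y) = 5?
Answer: -40129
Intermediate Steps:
O = -10546 (O = -2054 - (35 + 8457) = -2054 - 1*8492 = -2054 - 8492 = -10546)
(O + p) + x(I(3, 14)) = (-10546 - 29608) + 5**2 = -40154 + 25 = -40129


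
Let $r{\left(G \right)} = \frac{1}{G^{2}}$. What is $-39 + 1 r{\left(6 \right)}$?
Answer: $- \frac{1403}{36} \approx -38.972$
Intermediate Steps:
$r{\left(G \right)} = \frac{1}{G^{2}}$
$-39 + 1 r{\left(6 \right)} = -39 + 1 \cdot \frac{1}{36} = -39 + \frac{1}{36} = - \frac{1403}{36}$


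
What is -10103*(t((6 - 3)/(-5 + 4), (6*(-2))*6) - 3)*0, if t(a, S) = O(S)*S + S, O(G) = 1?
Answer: 0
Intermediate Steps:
t(a, S) = 2*S (t(a, S) = 1*S + S = S + S = 2*S)
-10103*(t((6 - 3)/(-5 + 4), (6*(-2))*6) - 3)*0 = -10103*(2*((6*(-2))*6) - 3)*0 = -10103*(2*(-12*6) - 3)*0 = -10103*(2*(-72) - 3)*0 = -10103*(-144 - 3)*0 = -(-1485141)*0 = -10103*0 = 0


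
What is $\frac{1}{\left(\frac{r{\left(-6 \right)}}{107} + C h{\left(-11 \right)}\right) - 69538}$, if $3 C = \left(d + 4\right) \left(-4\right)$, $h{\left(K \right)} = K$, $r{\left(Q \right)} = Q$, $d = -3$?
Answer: $- \frac{321}{22317008} \approx -1.4384 \cdot 10^{-5}$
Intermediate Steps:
$C = - \frac{4}{3}$ ($C = \frac{\left(-3 + 4\right) \left(-4\right)}{3} = \frac{1 \left(-4\right)}{3} = \frac{1}{3} \left(-4\right) = - \frac{4}{3} \approx -1.3333$)
$\frac{1}{\left(\frac{r{\left(-6 \right)}}{107} + C h{\left(-11 \right)}\right) - 69538} = \frac{1}{\left(- \frac{6}{107} - - \frac{44}{3}\right) - 69538} = \frac{1}{\left(\left(-6\right) \frac{1}{107} + \frac{44}{3}\right) - 69538} = \frac{1}{\left(- \frac{6}{107} + \frac{44}{3}\right) - 69538} = \frac{1}{\frac{4690}{321} - 69538} = \frac{1}{- \frac{22317008}{321}} = - \frac{321}{22317008}$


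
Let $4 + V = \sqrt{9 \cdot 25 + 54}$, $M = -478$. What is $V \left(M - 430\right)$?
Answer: $3632 - 2724 \sqrt{31} \approx -11535.0$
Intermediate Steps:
$V = -4 + 3 \sqrt{31}$ ($V = -4 + \sqrt{9 \cdot 25 + 54} = -4 + \sqrt{225 + 54} = -4 + \sqrt{279} = -4 + 3 \sqrt{31} \approx 12.703$)
$V \left(M - 430\right) = \left(-4 + 3 \sqrt{31}\right) \left(-478 - 430\right) = \left(-4 + 3 \sqrt{31}\right) \left(-908\right) = 3632 - 2724 \sqrt{31}$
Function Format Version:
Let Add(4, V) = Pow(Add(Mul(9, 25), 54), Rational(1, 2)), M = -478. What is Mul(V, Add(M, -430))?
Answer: Add(3632, Mul(-2724, Pow(31, Rational(1, 2)))) ≈ -11535.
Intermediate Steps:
V = Add(-4, Mul(3, Pow(31, Rational(1, 2)))) (V = Add(-4, Pow(Add(Mul(9, 25), 54), Rational(1, 2))) = Add(-4, Pow(Add(225, 54), Rational(1, 2))) = Add(-4, Pow(279, Rational(1, 2))) = Add(-4, Mul(3, Pow(31, Rational(1, 2)))) ≈ 12.703)
Mul(V, Add(M, -430)) = Mul(Add(-4, Mul(3, Pow(31, Rational(1, 2)))), Add(-478, -430)) = Mul(Add(-4, Mul(3, Pow(31, Rational(1, 2)))), -908) = Add(3632, Mul(-2724, Pow(31, Rational(1, 2))))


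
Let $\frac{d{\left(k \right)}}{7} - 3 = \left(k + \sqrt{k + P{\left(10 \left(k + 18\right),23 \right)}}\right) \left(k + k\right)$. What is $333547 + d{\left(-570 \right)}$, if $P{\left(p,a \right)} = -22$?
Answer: $4882168 - 31920 i \sqrt{37} \approx 4.8822 \cdot 10^{6} - 1.9416 \cdot 10^{5} i$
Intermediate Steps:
$d{\left(k \right)} = 21 + 14 k \left(k + \sqrt{-22 + k}\right)$ ($d{\left(k \right)} = 21 + 7 \left(k + \sqrt{k - 22}\right) \left(k + k\right) = 21 + 7 \left(k + \sqrt{-22 + k}\right) 2 k = 21 + 7 \cdot 2 k \left(k + \sqrt{-22 + k}\right) = 21 + 14 k \left(k + \sqrt{-22 + k}\right)$)
$333547 + d{\left(-570 \right)} = 333547 + \left(21 + 14 \left(-570\right)^{2} + 14 \left(-570\right) \sqrt{-22 - 570}\right) = 333547 + \left(21 + 14 \cdot 324900 + 14 \left(-570\right) \sqrt{-592}\right) = 333547 + \left(21 + 4548600 + 14 \left(-570\right) 4 i \sqrt{37}\right) = 333547 + \left(21 + 4548600 - 31920 i \sqrt{37}\right) = 333547 + \left(4548621 - 31920 i \sqrt{37}\right) = 4882168 - 31920 i \sqrt{37}$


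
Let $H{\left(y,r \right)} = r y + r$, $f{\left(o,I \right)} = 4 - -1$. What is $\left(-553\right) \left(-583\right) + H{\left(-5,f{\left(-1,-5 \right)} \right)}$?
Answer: $322379$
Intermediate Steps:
$f{\left(o,I \right)} = 5$ ($f{\left(o,I \right)} = 4 + 1 = 5$)
$H{\left(y,r \right)} = r + r y$
$\left(-553\right) \left(-583\right) + H{\left(-5,f{\left(-1,-5 \right)} \right)} = \left(-553\right) \left(-583\right) + 5 \left(1 - 5\right) = 322399 + 5 \left(-4\right) = 322399 - 20 = 322379$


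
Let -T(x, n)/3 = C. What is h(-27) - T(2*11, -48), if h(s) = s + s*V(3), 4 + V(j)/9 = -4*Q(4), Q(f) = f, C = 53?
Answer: 4992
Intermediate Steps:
V(j) = -180 (V(j) = -36 + 9*(-4*4) = -36 + 9*(-16) = -36 - 144 = -180)
T(x, n) = -159 (T(x, n) = -3*53 = -159)
h(s) = -179*s (h(s) = s + s*(-180) = s - 180*s = -179*s)
h(-27) - T(2*11, -48) = -179*(-27) - 1*(-159) = 4833 + 159 = 4992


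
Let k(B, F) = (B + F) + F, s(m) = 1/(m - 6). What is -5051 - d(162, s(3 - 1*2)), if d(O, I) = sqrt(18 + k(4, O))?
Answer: -5051 - sqrt(346) ≈ -5069.6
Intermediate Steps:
s(m) = 1/(-6 + m)
k(B, F) = B + 2*F
d(O, I) = sqrt(22 + 2*O) (d(O, I) = sqrt(18 + (4 + 2*O)) = sqrt(22 + 2*O))
-5051 - d(162, s(3 - 1*2)) = -5051 - sqrt(22 + 2*162) = -5051 - sqrt(22 + 324) = -5051 - sqrt(346)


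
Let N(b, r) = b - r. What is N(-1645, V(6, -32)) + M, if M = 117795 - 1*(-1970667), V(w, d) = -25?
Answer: 2086842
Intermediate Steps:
M = 2088462 (M = 117795 + 1970667 = 2088462)
N(-1645, V(6, -32)) + M = (-1645 - 1*(-25)) + 2088462 = (-1645 + 25) + 2088462 = -1620 + 2088462 = 2086842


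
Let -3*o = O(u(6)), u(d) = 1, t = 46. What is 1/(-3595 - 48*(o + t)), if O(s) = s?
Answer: -1/5787 ≈ -0.00017280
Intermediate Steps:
o = -⅓ (o = -⅓*1 = -⅓ ≈ -0.33333)
1/(-3595 - 48*(o + t)) = 1/(-3595 - 48*(-⅓ + 46)) = 1/(-3595 - 48*137/3) = 1/(-3595 - 2192) = 1/(-5787) = -1/5787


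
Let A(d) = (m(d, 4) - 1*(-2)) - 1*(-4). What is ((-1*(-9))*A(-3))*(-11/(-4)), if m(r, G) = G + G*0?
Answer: 495/2 ≈ 247.50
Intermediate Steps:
m(r, G) = G (m(r, G) = G + 0 = G)
A(d) = 10 (A(d) = (4 - 1*(-2)) - 1*(-4) = (4 + 2) + 4 = 6 + 4 = 10)
((-1*(-9))*A(-3))*(-11/(-4)) = (-1*(-9)*10)*(-11/(-4)) = (9*10)*(-11*(-¼)) = 90*(11/4) = 495/2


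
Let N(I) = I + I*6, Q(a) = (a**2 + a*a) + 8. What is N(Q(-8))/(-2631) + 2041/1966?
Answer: 3498239/5172546 ≈ 0.67631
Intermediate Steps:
Q(a) = 8 + 2*a**2 (Q(a) = (a**2 + a**2) + 8 = 2*a**2 + 8 = 8 + 2*a**2)
N(I) = 7*I (N(I) = I + 6*I = 7*I)
N(Q(-8))/(-2631) + 2041/1966 = (7*(8 + 2*(-8)**2))/(-2631) + 2041/1966 = (7*(8 + 2*64))*(-1/2631) + 2041*(1/1966) = (7*(8 + 128))*(-1/2631) + 2041/1966 = (7*136)*(-1/2631) + 2041/1966 = 952*(-1/2631) + 2041/1966 = -952/2631 + 2041/1966 = 3498239/5172546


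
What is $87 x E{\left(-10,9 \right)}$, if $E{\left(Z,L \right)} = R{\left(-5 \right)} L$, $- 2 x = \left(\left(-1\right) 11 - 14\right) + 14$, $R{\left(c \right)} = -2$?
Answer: $-8613$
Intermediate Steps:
$x = \frac{11}{2}$ ($x = - \frac{\left(\left(-1\right) 11 - 14\right) + 14}{2} = - \frac{\left(-11 - 14\right) + 14}{2} = - \frac{-25 + 14}{2} = \left(- \frac{1}{2}\right) \left(-11\right) = \frac{11}{2} \approx 5.5$)
$E{\left(Z,L \right)} = - 2 L$
$87 x E{\left(-10,9 \right)} = 87 \cdot \frac{11}{2} \left(\left(-2\right) 9\right) = \frac{957}{2} \left(-18\right) = -8613$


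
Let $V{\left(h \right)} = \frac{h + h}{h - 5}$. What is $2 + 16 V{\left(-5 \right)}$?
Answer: $18$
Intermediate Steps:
$V{\left(h \right)} = \frac{2 h}{-5 + h}$
$2 + 16 V{\left(-5 \right)} = 2 + 16 \cdot 2 \left(-5\right) \frac{1}{-5 - 5} = 2 + 16 \cdot 2 \left(-5\right) \frac{1}{-10} = 2 + 16 \cdot 2 \left(-5\right) \left(- \frac{1}{10}\right) = 2 + 16 \cdot 1 = 2 + 16 = 18$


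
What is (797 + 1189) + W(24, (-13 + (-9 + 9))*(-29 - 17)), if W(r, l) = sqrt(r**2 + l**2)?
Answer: 1986 + 2*sqrt(89545) ≈ 2584.5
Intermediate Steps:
W(r, l) = sqrt(l**2 + r**2)
(797 + 1189) + W(24, (-13 + (-9 + 9))*(-29 - 17)) = (797 + 1189) + sqrt(((-13 + (-9 + 9))*(-29 - 17))**2 + 24**2) = 1986 + sqrt(((-13 + 0)*(-46))**2 + 576) = 1986 + sqrt((-13*(-46))**2 + 576) = 1986 + sqrt(598**2 + 576) = 1986 + sqrt(357604 + 576) = 1986 + sqrt(358180) = 1986 + 2*sqrt(89545)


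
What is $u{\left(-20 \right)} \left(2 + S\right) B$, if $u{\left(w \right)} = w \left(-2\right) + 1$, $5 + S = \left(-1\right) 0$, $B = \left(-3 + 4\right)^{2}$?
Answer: $-123$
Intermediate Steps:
$B = 1$ ($B = 1^{2} = 1$)
$S = -5$ ($S = -5 - 0 = -5 + 0 = -5$)
$u{\left(w \right)} = 1 - 2 w$ ($u{\left(w \right)} = - 2 w + 1 = 1 - 2 w$)
$u{\left(-20 \right)} \left(2 + S\right) B = \left(1 - -40\right) \left(2 - 5\right) 1 = \left(1 + 40\right) \left(\left(-3\right) 1\right) = 41 \left(-3\right) = -123$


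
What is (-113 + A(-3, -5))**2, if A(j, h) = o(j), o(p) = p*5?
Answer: 16384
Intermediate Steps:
o(p) = 5*p
A(j, h) = 5*j
(-113 + A(-3, -5))**2 = (-113 + 5*(-3))**2 = (-113 - 15)**2 = (-128)**2 = 16384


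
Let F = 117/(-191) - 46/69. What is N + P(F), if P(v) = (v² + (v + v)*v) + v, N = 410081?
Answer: 44880892169/109443 ≈ 4.1008e+5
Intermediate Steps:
F = -733/573 (F = 117*(-1/191) - 46*1/69 = -117/191 - ⅔ = -733/573 ≈ -1.2792)
P(v) = v + 3*v² (P(v) = (v² + (2*v)*v) + v = (v² + 2*v²) + v = 3*v² + v = v + 3*v²)
N + P(F) = 410081 - 733*(1 + 3*(-733/573))/573 = 410081 - 733*(1 - 733/191)/573 = 410081 - 733/573*(-542/191) = 410081 + 397286/109443 = 44880892169/109443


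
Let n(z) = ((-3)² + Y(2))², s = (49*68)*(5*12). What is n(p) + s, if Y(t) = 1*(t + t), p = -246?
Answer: 200089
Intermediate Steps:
Y(t) = 2*t (Y(t) = 1*(2*t) = 2*t)
s = 199920 (s = 3332*60 = 199920)
n(z) = 169 (n(z) = ((-3)² + 2*2)² = (9 + 4)² = 13² = 169)
n(p) + s = 169 + 199920 = 200089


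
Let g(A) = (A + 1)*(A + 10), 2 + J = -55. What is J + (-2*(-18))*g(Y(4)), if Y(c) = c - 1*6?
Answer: -345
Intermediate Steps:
J = -57 (J = -2 - 55 = -57)
Y(c) = -6 + c (Y(c) = c - 6 = -6 + c)
g(A) = (1 + A)*(10 + A)
J + (-2*(-18))*g(Y(4)) = -57 + (-2*(-18))*(10 + (-6 + 4)² + 11*(-6 + 4)) = -57 + 36*(10 + (-2)² + 11*(-2)) = -57 + 36*(10 + 4 - 22) = -57 + 36*(-8) = -57 - 288 = -345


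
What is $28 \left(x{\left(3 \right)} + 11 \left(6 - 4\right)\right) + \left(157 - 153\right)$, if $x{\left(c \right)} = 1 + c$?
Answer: $732$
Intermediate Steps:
$28 \left(x{\left(3 \right)} + 11 \left(6 - 4\right)\right) + \left(157 - 153\right) = 28 \left(\left(1 + 3\right) + 11 \left(6 - 4\right)\right) + \left(157 - 153\right) = 28 \left(4 + 11 \left(6 - 4\right)\right) + \left(157 - 153\right) = 28 \left(4 + 11 \cdot 2\right) + 4 = 28 \left(4 + 22\right) + 4 = 28 \cdot 26 + 4 = 728 + 4 = 732$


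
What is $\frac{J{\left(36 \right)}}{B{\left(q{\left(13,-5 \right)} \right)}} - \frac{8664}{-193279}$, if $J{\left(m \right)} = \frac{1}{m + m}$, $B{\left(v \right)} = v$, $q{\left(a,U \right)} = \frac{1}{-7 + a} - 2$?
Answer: $\frac{950369}{25512828} \approx 0.037251$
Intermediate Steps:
$q{\left(a,U \right)} = -2 + \frac{1}{-7 + a}$
$J{\left(m \right)} = \frac{1}{2 m}$
$\frac{J{\left(36 \right)}}{B{\left(q{\left(13,-5 \right)} \right)}} - \frac{8664}{-193279} = \frac{\frac{1}{2} \cdot \frac{1}{36}}{\frac{1}{-7 + 13} \left(15 - 26\right)} - \frac{8664}{-193279} = \frac{\frac{1}{2} \cdot \frac{1}{36}}{\frac{1}{6} \left(15 - 26\right)} - - \frac{8664}{193279} = \frac{1}{72 \cdot \frac{1}{6} \left(-11\right)} + \frac{8664}{193279} = \frac{1}{72 \left(- \frac{11}{6}\right)} + \frac{8664}{193279} = \frac{1}{72} \left(- \frac{6}{11}\right) + \frac{8664}{193279} = - \frac{1}{132} + \frac{8664}{193279} = \frac{950369}{25512828}$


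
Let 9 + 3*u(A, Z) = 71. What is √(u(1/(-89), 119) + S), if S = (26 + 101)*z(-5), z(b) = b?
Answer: I*√5529/3 ≈ 24.786*I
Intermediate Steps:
u(A, Z) = 62/3 (u(A, Z) = -3 + (⅓)*71 = -3 + 71/3 = 62/3)
S = -635 (S = (26 + 101)*(-5) = 127*(-5) = -635)
√(u(1/(-89), 119) + S) = √(62/3 - 635) = √(-1843/3) = I*√5529/3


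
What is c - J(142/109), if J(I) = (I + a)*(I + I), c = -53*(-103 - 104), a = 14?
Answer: 129872739/11881 ≈ 10931.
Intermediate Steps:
c = 10971 (c = -53*(-207) = 10971)
J(I) = 2*I*(14 + I) (J(I) = (I + 14)*(I + I) = (14 + I)*(2*I) = 2*I*(14 + I))
c - J(142/109) = 10971 - 2*142/109*(14 + 142/109) = 10971 - 2*142*(1/109)*(14 + 142*(1/109)) = 10971 - 2*142*(14 + 142/109)/109 = 10971 - 2*142*1668/(109*109) = 10971 - 1*473712/11881 = 10971 - 473712/11881 = 129872739/11881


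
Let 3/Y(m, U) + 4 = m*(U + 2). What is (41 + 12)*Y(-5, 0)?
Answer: -159/14 ≈ -11.357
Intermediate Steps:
Y(m, U) = 3/(-4 + m*(2 + U)) (Y(m, U) = 3/(-4 + m*(U + 2)) = 3/(-4 + m*(2 + U)))
(41 + 12)*Y(-5, 0) = (41 + 12)*(3/(-4 + 2*(-5) + 0*(-5))) = 53*(3/(-4 - 10 + 0)) = 53*(3/(-14)) = 53*(3*(-1/14)) = 53*(-3/14) = -159/14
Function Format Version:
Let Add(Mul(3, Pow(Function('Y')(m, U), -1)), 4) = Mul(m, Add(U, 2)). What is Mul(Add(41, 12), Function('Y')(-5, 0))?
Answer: Rational(-159, 14) ≈ -11.357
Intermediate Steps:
Function('Y')(m, U) = Mul(3, Pow(Add(-4, Mul(m, Add(2, U))), -1)) (Function('Y')(m, U) = Mul(3, Pow(Add(-4, Mul(m, Add(U, 2))), -1)) = Mul(3, Pow(Add(-4, Mul(m, Add(2, U))), -1)))
Mul(Add(41, 12), Function('Y')(-5, 0)) = Mul(Add(41, 12), Mul(3, Pow(Add(-4, Mul(2, -5), Mul(0, -5)), -1))) = Mul(53, Mul(3, Pow(Add(-4, -10, 0), -1))) = Mul(53, Mul(3, Pow(-14, -1))) = Mul(53, Mul(3, Rational(-1, 14))) = Mul(53, Rational(-3, 14)) = Rational(-159, 14)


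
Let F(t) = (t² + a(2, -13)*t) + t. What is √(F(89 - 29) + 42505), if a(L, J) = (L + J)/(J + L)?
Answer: 215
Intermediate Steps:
a(L, J) = 1 (a(L, J) = (J + L)/(J + L) = 1)
F(t) = t² + 2*t (F(t) = (t² + 1*t) + t = (t² + t) + t = (t + t²) + t = t² + 2*t)
√(F(89 - 29) + 42505) = √((89 - 29)*(2 + (89 - 29)) + 42505) = √(60*(2 + 60) + 42505) = √(60*62 + 42505) = √(3720 + 42505) = √46225 = 215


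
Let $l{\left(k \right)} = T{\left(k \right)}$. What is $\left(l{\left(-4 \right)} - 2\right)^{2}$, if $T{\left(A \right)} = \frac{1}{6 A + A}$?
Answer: $\frac{3249}{784} \approx 4.1441$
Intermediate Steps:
$T{\left(A \right)} = \frac{1}{7 A}$
$l{\left(k \right)} = \frac{1}{7 k}$
$\left(l{\left(-4 \right)} - 2\right)^{2} = \left(\frac{1}{7 \left(-4\right)} - 2\right)^{2} = \left(\frac{1}{7} \left(- \frac{1}{4}\right) - 2\right)^{2} = \left(- \frac{1}{28} - 2\right)^{2} = \left(- \frac{57}{28}\right)^{2} = \frac{3249}{784}$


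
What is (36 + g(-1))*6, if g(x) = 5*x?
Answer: 186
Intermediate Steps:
(36 + g(-1))*6 = (36 + 5*(-1))*6 = (36 - 5)*6 = 31*6 = 186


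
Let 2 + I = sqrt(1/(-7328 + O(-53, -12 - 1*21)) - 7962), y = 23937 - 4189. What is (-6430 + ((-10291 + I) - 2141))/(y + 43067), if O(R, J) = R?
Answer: -18864/62815 + I*sqrt(3584818903)/42148865 ≈ -0.30031 + 0.0014205*I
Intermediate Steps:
y = 19748
I = -2 + I*sqrt(3584818903)/671 (I = -2 + sqrt(1/(-7328 - 53) - 7962) = -2 + sqrt(1/(-7381) - 7962) = -2 + sqrt(-1/7381 - 7962) = -2 + sqrt(-58767523/7381) = -2 + I*sqrt(3584818903)/671 ≈ -2.0 + 89.23*I)
(-6430 + ((-10291 + I) - 2141))/(y + 43067) = (-6430 + ((-10291 + (-2 + I*sqrt(3584818903)/671)) - 2141))/(19748 + 43067) = (-6430 + ((-10293 + I*sqrt(3584818903)/671) - 2141))/62815 = (-6430 + (-12434 + I*sqrt(3584818903)/671))*(1/62815) = (-18864 + I*sqrt(3584818903)/671)*(1/62815) = -18864/62815 + I*sqrt(3584818903)/42148865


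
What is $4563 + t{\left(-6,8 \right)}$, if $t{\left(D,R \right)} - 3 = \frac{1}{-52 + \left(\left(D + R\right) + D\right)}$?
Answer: $\frac{255695}{56} \approx 4566.0$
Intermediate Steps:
$t{\left(D,R \right)} = 3 + \frac{1}{-52 + R + 2 D}$ ($t{\left(D,R \right)} = 3 + \frac{1}{-52 + \left(\left(D + R\right) + D\right)} = 3 + \frac{1}{-52 + \left(R + 2 D\right)} = 3 + \frac{1}{-52 + R + 2 D}$)
$4563 + t{\left(-6,8 \right)} = 4563 + \frac{-155 + 3 \cdot 8 + 6 \left(-6\right)}{-52 + 8 + 2 \left(-6\right)} = 4563 + \frac{-155 + 24 - 36}{-52 + 8 - 12} = 4563 + \frac{1}{-56} \left(-167\right) = 4563 - - \frac{167}{56} = 4563 + \frac{167}{56} = \frac{255695}{56}$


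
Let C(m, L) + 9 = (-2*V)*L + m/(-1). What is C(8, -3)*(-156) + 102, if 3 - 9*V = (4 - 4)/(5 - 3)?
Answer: 2442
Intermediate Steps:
V = ⅓ (V = ⅓ - (4 - 4)/(9*(5 - 3)) = ⅓ - 0/2 = ⅓ - ⅑*0 = ⅓ + 0 = ⅓ ≈ 0.33333)
C(m, L) = -9 - m - 2*L/3 (C(m, L) = -9 + ((-2*⅓)*L + m/(-1)) = -9 + (-2*L/3 + m*(-1)) = -9 + (-2*L/3 - m) = -9 + (-m - 2*L/3) = -9 - m - 2*L/3)
C(8, -3)*(-156) + 102 = (-9 - 1*8 - ⅔*(-3))*(-156) + 102 = (-9 - 8 + 2)*(-156) + 102 = -15*(-156) + 102 = 2340 + 102 = 2442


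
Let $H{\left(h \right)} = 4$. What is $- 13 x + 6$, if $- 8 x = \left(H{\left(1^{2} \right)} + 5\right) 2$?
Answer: $\frac{141}{4} \approx 35.25$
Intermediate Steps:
$x = - \frac{9}{4}$ ($x = - \frac{\left(4 + 5\right) 2}{8} = - \frac{9 \cdot 2}{8} = \left(- \frac{1}{8}\right) 18 = - \frac{9}{4} \approx -2.25$)
$- 13 x + 6 = \left(-13\right) \left(- \frac{9}{4}\right) + 6 = \frac{117}{4} + 6 = \frac{141}{4}$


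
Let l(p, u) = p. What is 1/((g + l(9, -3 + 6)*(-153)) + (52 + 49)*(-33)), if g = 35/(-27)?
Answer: -27/127205 ≈ -0.00021226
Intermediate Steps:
g = -35/27 (g = 35*(-1/27) = -35/27 ≈ -1.2963)
1/((g + l(9, -3 + 6)*(-153)) + (52 + 49)*(-33)) = 1/((-35/27 + 9*(-153)) + (52 + 49)*(-33)) = 1/((-35/27 - 1377) + 101*(-33)) = 1/(-37214/27 - 3333) = 1/(-127205/27) = -27/127205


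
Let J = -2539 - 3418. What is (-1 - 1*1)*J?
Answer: 11914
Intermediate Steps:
J = -5957
(-1 - 1*1)*J = (-1 - 1*1)*(-5957) = (-1 - 1)*(-5957) = -2*(-5957) = 11914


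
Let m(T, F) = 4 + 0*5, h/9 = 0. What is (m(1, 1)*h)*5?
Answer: 0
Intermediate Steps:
h = 0 (h = 9*0 = 0)
m(T, F) = 4 (m(T, F) = 4 + 0 = 4)
(m(1, 1)*h)*5 = (4*0)*5 = 0*5 = 0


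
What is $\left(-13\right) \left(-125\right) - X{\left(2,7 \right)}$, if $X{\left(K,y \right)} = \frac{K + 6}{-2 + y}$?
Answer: $\frac{8117}{5} \approx 1623.4$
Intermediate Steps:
$X{\left(K,y \right)} = \frac{6 + K}{-2 + y}$
$\left(-13\right) \left(-125\right) - X{\left(2,7 \right)} = \left(-13\right) \left(-125\right) - \frac{6 + 2}{-2 + 7} = 1625 - \frac{1}{5} \cdot 8 = 1625 - \frac{8}{5} = \frac{8117}{5}$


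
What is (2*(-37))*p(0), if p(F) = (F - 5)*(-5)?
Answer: -1850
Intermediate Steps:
p(F) = 25 - 5*F (p(F) = (-5 + F)*(-5) = 25 - 5*F)
(2*(-37))*p(0) = (2*(-37))*(25 - 5*0) = -74*(25 + 0) = -74*25 = -1850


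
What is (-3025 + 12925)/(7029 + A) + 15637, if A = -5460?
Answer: 8181451/523 ≈ 15643.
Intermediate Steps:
(-3025 + 12925)/(7029 + A) + 15637 = (-3025 + 12925)/(7029 - 5460) + 15637 = 9900/1569 + 15637 = 9900*(1/1569) + 15637 = 3300/523 + 15637 = 8181451/523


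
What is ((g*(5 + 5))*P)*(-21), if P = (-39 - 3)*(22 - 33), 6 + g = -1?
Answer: 679140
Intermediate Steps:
g = -7 (g = -6 - 1 = -7)
P = 462 (P = -42*(-11) = 462)
((g*(5 + 5))*P)*(-21) = (-7*(5 + 5)*462)*(-21) = (-7*10*462)*(-21) = -70*462*(-21) = -32340*(-21) = 679140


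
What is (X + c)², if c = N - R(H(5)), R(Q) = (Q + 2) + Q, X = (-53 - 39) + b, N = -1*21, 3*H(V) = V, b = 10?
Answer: 105625/9 ≈ 11736.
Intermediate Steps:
H(V) = V/3
N = -21
X = -82 (X = (-53 - 39) + 10 = -92 + 10 = -82)
R(Q) = 2 + 2*Q (R(Q) = (2 + Q) + Q = 2 + 2*Q)
c = -79/3 (c = -21 - (2 + 2*((⅓)*5)) = -21 - (2 + 2*(5/3)) = -21 - (2 + 10/3) = -21 - 1*16/3 = -21 - 16/3 = -79/3 ≈ -26.333)
(X + c)² = (-82 - 79/3)² = (-325/3)² = 105625/9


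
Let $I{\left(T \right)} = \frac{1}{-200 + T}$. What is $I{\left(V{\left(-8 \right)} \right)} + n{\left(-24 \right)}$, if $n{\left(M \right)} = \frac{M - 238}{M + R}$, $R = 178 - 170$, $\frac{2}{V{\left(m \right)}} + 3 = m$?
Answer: $\frac{144187}{8808} \approx 16.37$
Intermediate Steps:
$V{\left(m \right)} = \frac{2}{-3 + m}$
$R = 8$
$n{\left(M \right)} = \frac{-238 + M}{8 + M}$ ($n{\left(M \right)} = \frac{M - 238}{M + 8} = \frac{-238 + M}{8 + M}$)
$I{\left(V{\left(-8 \right)} \right)} + n{\left(-24 \right)} = \frac{1}{-200 + \frac{2}{-3 - 8}} + \frac{-238 - 24}{8 - 24} = \frac{1}{-200 + \frac{2}{-11}} + \frac{1}{-16} \left(-262\right) = \frac{1}{-200 + 2 \left(- \frac{1}{11}\right)} - - \frac{131}{8} = \frac{1}{-200 - \frac{2}{11}} + \frac{131}{8} = \frac{1}{- \frac{2202}{11}} + \frac{131}{8} = - \frac{11}{2202} + \frac{131}{8} = \frac{144187}{8808}$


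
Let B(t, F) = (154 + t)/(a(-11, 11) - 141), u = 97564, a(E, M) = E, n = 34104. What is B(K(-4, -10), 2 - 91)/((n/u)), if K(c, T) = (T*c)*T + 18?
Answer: 24391/5684 ≈ 4.2912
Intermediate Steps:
K(c, T) = 18 + c*T² (K(c, T) = c*T² + 18 = 18 + c*T²)
B(t, F) = -77/76 - t/152 (B(t, F) = (154 + t)/(-11 - 141) = (154 + t)/(-152) = (154 + t)*(-1/152) = -77/76 - t/152)
B(K(-4, -10), 2 - 91)/((n/u)) = (-77/76 - (18 - 4*(-10)²)/152)/((34104/97564)) = (-77/76 - (18 - 4*100)/152)/((34104*(1/97564))) = (-77/76 - (18 - 400)/152)/(8526/24391) = (-77/76 - 1/152*(-382))*(24391/8526) = (-77/76 + 191/76)*(24391/8526) = (3/2)*(24391/8526) = 24391/5684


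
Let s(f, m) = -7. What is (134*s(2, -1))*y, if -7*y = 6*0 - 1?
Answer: -134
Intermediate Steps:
y = 1/7 (y = -(6*0 - 1)/7 = -(0 - 1)/7 = -1/7*(-1) = 1/7 ≈ 0.14286)
(134*s(2, -1))*y = (134*(-7))*(1/7) = -938*1/7 = -134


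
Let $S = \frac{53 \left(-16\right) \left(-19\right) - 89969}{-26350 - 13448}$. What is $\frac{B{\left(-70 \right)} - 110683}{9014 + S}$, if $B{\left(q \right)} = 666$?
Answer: $- \frac{1459485522}{119604343} \approx -12.203$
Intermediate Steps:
$S = \frac{24619}{13266}$ ($S = \frac{\left(-848\right) \left(-19\right) - 89969}{-39798} = \left(16112 - 89969\right) \left(- \frac{1}{39798}\right) = \left(-73857\right) \left(- \frac{1}{39798}\right) = \frac{24619}{13266} \approx 1.8558$)
$\frac{B{\left(-70 \right)} - 110683}{9014 + S} = \frac{666 - 110683}{9014 + \frac{24619}{13266}} = - \frac{110017}{\frac{119604343}{13266}} = \left(-110017\right) \frac{13266}{119604343} = - \frac{1459485522}{119604343}$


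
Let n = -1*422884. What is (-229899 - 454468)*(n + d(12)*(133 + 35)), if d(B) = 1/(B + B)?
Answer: 289403063859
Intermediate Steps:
d(B) = 1/(2*B)
n = -422884
(-229899 - 454468)*(n + d(12)*(133 + 35)) = (-229899 - 454468)*(-422884 + ((½)/12)*(133 + 35)) = -684367*(-422884 + ((½)*(1/12))*168) = -684367*(-422884 + (1/24)*168) = -684367*(-422884 + 7) = -684367*(-422877) = 289403063859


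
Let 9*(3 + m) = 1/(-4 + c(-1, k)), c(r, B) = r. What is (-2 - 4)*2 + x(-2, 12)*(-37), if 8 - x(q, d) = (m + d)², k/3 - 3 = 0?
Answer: 5415292/2025 ≈ 2674.2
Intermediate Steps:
k = 9 (k = 9 + 3*0 = 9 + 0 = 9)
m = -136/45 (m = -3 + 1/(9*(-4 - 1)) = -3 + (⅑)/(-5) = -3 + (⅑)*(-⅕) = -3 - 1/45 = -136/45 ≈ -3.0222)
x(q, d) = 8 - (-136/45 + d)²
(-2 - 4)*2 + x(-2, 12)*(-37) = (-2 - 4)*2 + (8 - (-136 + 45*12)²/2025)*(-37) = -6*2 + (8 - (-136 + 540)²/2025)*(-37) = -12 + (8 - 1/2025*404²)*(-37) = -12 + (8 - 1/2025*163216)*(-37) = -12 + (8 - 163216/2025)*(-37) = -12 - 147016/2025*(-37) = -12 + 5439592/2025 = 5415292/2025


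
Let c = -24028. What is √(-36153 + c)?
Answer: I*√60181 ≈ 245.32*I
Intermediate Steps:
√(-36153 + c) = √(-36153 - 24028) = √(-60181) = I*√60181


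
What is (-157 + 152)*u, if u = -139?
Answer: 695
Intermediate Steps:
(-157 + 152)*u = (-157 + 152)*(-139) = -5*(-139) = 695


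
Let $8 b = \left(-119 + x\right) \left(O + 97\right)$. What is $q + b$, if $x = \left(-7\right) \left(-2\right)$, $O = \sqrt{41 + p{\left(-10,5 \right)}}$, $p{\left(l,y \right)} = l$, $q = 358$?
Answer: $- \frac{7321}{8} - \frac{105 \sqrt{31}}{8} \approx -988.2$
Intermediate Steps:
$O = \sqrt{31}$ ($O = \sqrt{41 - 10} = \sqrt{31} \approx 5.5678$)
$x = 14$
$b = - \frac{10185}{8} - \frac{105 \sqrt{31}}{8}$ ($b = \frac{\left(-119 + 14\right) \left(\sqrt{31} + 97\right)}{8} = \frac{\left(-105\right) \left(97 + \sqrt{31}\right)}{8} = \frac{-10185 - 105 \sqrt{31}}{8} = - \frac{10185}{8} - \frac{105 \sqrt{31}}{8} \approx -1346.2$)
$q + b = 358 - \left(\frac{10185}{8} + \frac{105 \sqrt{31}}{8}\right) = - \frac{7321}{8} - \frac{105 \sqrt{31}}{8}$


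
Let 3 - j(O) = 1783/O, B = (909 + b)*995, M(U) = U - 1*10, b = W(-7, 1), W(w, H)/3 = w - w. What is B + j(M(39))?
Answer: 26227499/29 ≈ 9.0440e+5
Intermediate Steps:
W(w, H) = 0 (W(w, H) = 3*(w - w) = 3*0 = 0)
b = 0
M(U) = -10 + U (M(U) = U - 10 = -10 + U)
B = 904455 (B = (909 + 0)*995 = 909*995 = 904455)
j(O) = 3 - 1783/O
B + j(M(39)) = 904455 + (3 - 1783/(-10 + 39)) = 904455 + (3 - 1783/29) = 904455 - 1696/29 = 26227499/29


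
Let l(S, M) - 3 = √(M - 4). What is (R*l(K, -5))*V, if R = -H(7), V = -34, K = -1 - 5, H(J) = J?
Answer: 714 + 714*I ≈ 714.0 + 714.0*I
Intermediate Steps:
K = -6
l(S, M) = 3 + √(-4 + M) (l(S, M) = 3 + √(M - 4) = 3 + √(-4 + M))
R = -7 (R = -1*7 = -7)
(R*l(K, -5))*V = -7*(3 + √(-4 - 5))*(-34) = -7*(3 + √(-9))*(-34) = -7*(3 + 3*I)*(-34) = (-21 - 21*I)*(-34) = 714 + 714*I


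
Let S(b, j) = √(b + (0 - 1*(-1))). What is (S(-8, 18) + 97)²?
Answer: (97 + I*√7)² ≈ 9402.0 + 513.28*I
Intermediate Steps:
S(b, j) = √(1 + b) (S(b, j) = √(b + (0 + 1)) = √(b + 1) = √(1 + b))
(S(-8, 18) + 97)² = (√(1 - 8) + 97)² = (√(-7) + 97)² = (I*√7 + 97)² = (97 + I*√7)²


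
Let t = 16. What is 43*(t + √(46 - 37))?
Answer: 817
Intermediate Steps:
43*(t + √(46 - 37)) = 43*(16 + √(46 - 37)) = 43*(16 + √9) = 43*(16 + 3) = 43*19 = 817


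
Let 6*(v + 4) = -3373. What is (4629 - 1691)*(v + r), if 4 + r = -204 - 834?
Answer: -14174381/3 ≈ -4.7248e+6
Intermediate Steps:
v = -3397/6 (v = -4 + (⅙)*(-3373) = -4 - 3373/6 = -3397/6 ≈ -566.17)
r = -1042 (r = -4 + (-204 - 834) = -4 - 1038 = -1042)
(4629 - 1691)*(v + r) = (4629 - 1691)*(-3397/6 - 1042) = 2938*(-9649/6) = -14174381/3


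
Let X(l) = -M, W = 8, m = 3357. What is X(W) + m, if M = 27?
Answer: 3330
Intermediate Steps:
X(l) = -27 (X(l) = -1*27 = -27)
X(W) + m = -27 + 3357 = 3330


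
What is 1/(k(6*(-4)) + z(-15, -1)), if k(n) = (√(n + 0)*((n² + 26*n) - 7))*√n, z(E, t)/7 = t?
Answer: 1/1313 ≈ 0.00076161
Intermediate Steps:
z(E, t) = 7*t
k(n) = n*(-7 + n² + 26*n) (k(n) = (√n*(-7 + n² + 26*n))*√n = n*(-7 + n² + 26*n))
1/(k(6*(-4)) + z(-15, -1)) = 1/((6*(-4))*(-7 + (6*(-4))² + 26*(6*(-4))) + 7*(-1)) = 1/(-24*(-7 + (-24)² + 26*(-24)) - 7) = 1/(-24*(-7 + 576 - 624) - 7) = 1/(-24*(-55) - 7) = 1/(1320 - 7) = 1/1313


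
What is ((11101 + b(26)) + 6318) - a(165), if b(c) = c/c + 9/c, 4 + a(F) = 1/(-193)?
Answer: 87435395/5018 ≈ 17424.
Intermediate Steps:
a(F) = -773/193 (a(F) = -4 + 1/(-193) = -4 - 1/193 = -773/193)
b(c) = 1 + 9/c
((11101 + b(26)) + 6318) - a(165) = ((11101 + (9 + 26)/26) + 6318) - 1*(-773/193) = ((11101 + (1/26)*35) + 6318) + 773/193 = ((11101 + 35/26) + 6318) + 773/193 = (288661/26 + 6318) + 773/193 = 452929/26 + 773/193 = 87435395/5018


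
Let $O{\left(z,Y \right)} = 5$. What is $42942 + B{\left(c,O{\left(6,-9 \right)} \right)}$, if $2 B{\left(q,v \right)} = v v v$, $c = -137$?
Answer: $\frac{86009}{2} \approx 43005.0$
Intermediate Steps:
$B{\left(q,v \right)} = \frac{v^{3}}{2}$ ($B{\left(q,v \right)} = \frac{v v v}{2} = \frac{v^{2} v}{2} = \frac{v^{3}}{2}$)
$42942 + B{\left(c,O{\left(6,-9 \right)} \right)} = 42942 + \frac{5^{3}}{2} = 42942 + \frac{1}{2} \cdot 125 = 42942 + \frac{125}{2} = \frac{86009}{2}$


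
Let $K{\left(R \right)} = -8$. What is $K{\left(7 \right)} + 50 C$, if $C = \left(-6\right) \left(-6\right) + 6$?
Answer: $2092$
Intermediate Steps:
$C = 42$ ($C = 36 + 6 = 42$)
$K{\left(7 \right)} + 50 C = -8 + 50 \cdot 42 = -8 + 2100 = 2092$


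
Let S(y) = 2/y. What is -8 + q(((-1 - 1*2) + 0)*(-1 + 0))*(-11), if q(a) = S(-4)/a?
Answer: -37/6 ≈ -6.1667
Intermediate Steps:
q(a) = -1/(2*a) (q(a) = (2/(-4))/a = (2*(-1/4))/a = -1/(2*a))
-8 + q(((-1 - 1*2) + 0)*(-1 + 0))*(-11) = -8 - 1/((-1 + 0)*((-1 - 1*2) + 0))/2*(-11) = -8 - (-1/((-1 - 2) + 0))/2*(-11) = -8 - (-1/(-3 + 0))/2*(-11) = -8 - 1/(2*((-3*(-1))))*(-11) = -8 - 1/2/3*(-11) = -8 - 1/2*1/3*(-11) = -8 - 1/6*(-11) = -8 + 11/6 = -37/6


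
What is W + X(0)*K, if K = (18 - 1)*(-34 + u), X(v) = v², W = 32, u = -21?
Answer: 32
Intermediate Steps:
K = -935 (K = (18 - 1)*(-34 - 21) = 17*(-55) = -935)
W + X(0)*K = 32 + 0²*(-935) = 32 + 0*(-935) = 32 + 0 = 32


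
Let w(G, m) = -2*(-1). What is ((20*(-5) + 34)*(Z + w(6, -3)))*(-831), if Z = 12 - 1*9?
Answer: 274230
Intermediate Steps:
w(G, m) = 2
Z = 3 (Z = 12 - 9 = 3)
((20*(-5) + 34)*(Z + w(6, -3)))*(-831) = ((20*(-5) + 34)*(3 + 2))*(-831) = ((-100 + 34)*5)*(-831) = -66*5*(-831) = -330*(-831) = 274230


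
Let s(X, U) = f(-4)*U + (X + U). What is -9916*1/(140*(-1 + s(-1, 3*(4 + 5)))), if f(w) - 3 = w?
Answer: 2479/70 ≈ 35.414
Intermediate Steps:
f(w) = 3 + w
s(X, U) = X (s(X, U) = (3 - 4)*U + (X + U) = -U + (U + X) = X)
-9916*1/(140*(-1 + s(-1, 3*(4 + 5)))) = -9916*1/(140*(-1 - 1)) = -9916/((-2*140)) = -9916/(-280) = -9916*(-1/280) = 2479/70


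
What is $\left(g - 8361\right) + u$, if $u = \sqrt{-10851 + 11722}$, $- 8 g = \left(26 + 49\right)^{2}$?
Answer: $- \frac{72513}{8} + \sqrt{871} \approx -9034.6$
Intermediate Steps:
$g = - \frac{5625}{8}$ ($g = - \frac{\left(26 + 49\right)^{2}}{8} = - \frac{75^{2}}{8} = \left(- \frac{1}{8}\right) 5625 = - \frac{5625}{8} \approx -703.13$)
$u = \sqrt{871} \approx 29.513$
$\left(g - 8361\right) + u = \left(- \frac{5625}{8} - 8361\right) + \sqrt{871} = - \frac{72513}{8} + \sqrt{871}$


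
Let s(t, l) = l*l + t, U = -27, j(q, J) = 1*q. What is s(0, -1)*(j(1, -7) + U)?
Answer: -26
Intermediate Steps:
j(q, J) = q
s(t, l) = t + l² (s(t, l) = l² + t = t + l²)
s(0, -1)*(j(1, -7) + U) = (0 + (-1)²)*(1 - 27) = (0 + 1)*(-26) = 1*(-26) = -26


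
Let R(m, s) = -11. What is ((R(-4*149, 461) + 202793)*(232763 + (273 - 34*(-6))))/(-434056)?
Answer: -844587030/7751 ≈ -1.0896e+5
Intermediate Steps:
((R(-4*149, 461) + 202793)*(232763 + (273 - 34*(-6))))/(-434056) = ((-11 + 202793)*(232763 + (273 - 34*(-6))))/(-434056) = (202782*(232763 + (273 + 204)))*(-1/434056) = (202782*(232763 + 477))*(-1/434056) = (202782*233240)*(-1/434056) = 47296873680*(-1/434056) = -844587030/7751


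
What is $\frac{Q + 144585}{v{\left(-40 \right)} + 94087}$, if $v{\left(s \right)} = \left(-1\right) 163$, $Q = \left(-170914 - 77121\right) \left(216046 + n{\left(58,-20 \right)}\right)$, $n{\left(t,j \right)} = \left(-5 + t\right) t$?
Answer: $- \frac{18116428205}{31308} \approx -5.7865 \cdot 10^{5}$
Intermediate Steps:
$n{\left(t,j \right)} = t \left(-5 + t\right)$
$Q = -54349429200$ ($Q = \left(-170914 - 77121\right) \left(216046 + 58 \left(-5 + 58\right)\right) = - 248035 \left(216046 + 58 \cdot 53\right) = - 248035 \left(216046 + 3074\right) = \left(-248035\right) 219120 = -54349429200$)
$v{\left(s \right)} = -163$
$\frac{Q + 144585}{v{\left(-40 \right)} + 94087} = \frac{-54349429200 + 144585}{-163 + 94087} = - \frac{54349284615}{93924} = \left(-54349284615\right) \frac{1}{93924} = - \frac{18116428205}{31308}$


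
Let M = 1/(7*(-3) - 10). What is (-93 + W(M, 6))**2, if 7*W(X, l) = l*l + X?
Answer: 363512356/47089 ≈ 7719.7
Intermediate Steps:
M = -1/31 (M = 1/(-21 - 10) = 1/(-31) = -1/31 ≈ -0.032258)
W(X, l) = X/7 + l**2/7 (W(X, l) = (l*l + X)/7 = (l**2 + X)/7 = (X + l**2)/7 = X/7 + l**2/7)
(-93 + W(M, 6))**2 = (-93 + ((1/7)*(-1/31) + (1/7)*6**2))**2 = (-93 + (-1/217 + (1/7)*36))**2 = (-93 + (-1/217 + 36/7))**2 = (-93 + 1115/217)**2 = (-19066/217)**2 = 363512356/47089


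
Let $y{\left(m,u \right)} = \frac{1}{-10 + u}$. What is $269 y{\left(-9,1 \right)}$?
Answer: $- \frac{269}{9} \approx -29.889$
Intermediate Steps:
$269 y{\left(-9,1 \right)} = \frac{269}{-10 + 1} = \frac{269}{-9} = 269 \left(- \frac{1}{9}\right) = - \frac{269}{9}$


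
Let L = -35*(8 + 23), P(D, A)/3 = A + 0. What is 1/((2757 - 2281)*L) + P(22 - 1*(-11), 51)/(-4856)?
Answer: -19755809/626982440 ≈ -0.031509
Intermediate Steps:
P(D, A) = 3*A (P(D, A) = 3*(A + 0) = 3*A)
L = -1085 (L = -35*31 = -1085)
1/((2757 - 2281)*L) + P(22 - 1*(-11), 51)/(-4856) = 1/((2757 - 2281)*(-1085)) + (3*51)/(-4856) = -1/1085/476 + 153*(-1/4856) = (1/476)*(-1/1085) - 153/4856 = -1/516460 - 153/4856 = -19755809/626982440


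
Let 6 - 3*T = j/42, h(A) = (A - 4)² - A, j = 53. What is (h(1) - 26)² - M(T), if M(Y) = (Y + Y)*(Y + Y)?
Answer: 1246355/3969 ≈ 314.02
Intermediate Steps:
h(A) = (-4 + A)² - A
T = 199/126 (T = 2 - 53/(3*42) = 2 - ⅓*53/42 = 2 - 53/126 = 199/126 ≈ 1.5794)
M(Y) = 4*Y² (M(Y) = (2*Y)*(2*Y) = 4*Y²)
(h(1) - 26)² - M(T) = (((-4 + 1)² - 1*1) - 26)² - 4*(199/126)² = (((-3)² - 1) - 26)² - 4*39601/15876 = ((9 - 1) - 26)² - 1*39601/3969 = (8 - 26)² - 39601/3969 = (-18)² - 39601/3969 = 324 - 39601/3969 = 1246355/3969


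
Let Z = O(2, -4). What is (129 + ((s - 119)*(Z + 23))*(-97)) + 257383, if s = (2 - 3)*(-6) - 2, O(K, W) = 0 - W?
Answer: 558697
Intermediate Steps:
O(K, W) = -W
Z = 4 (Z = -1*(-4) = 4)
s = 4 (s = -1*(-6) - 2 = 6 - 2 = 4)
(129 + ((s - 119)*(Z + 23))*(-97)) + 257383 = (129 + ((4 - 119)*(4 + 23))*(-97)) + 257383 = (129 - 115*27*(-97)) + 257383 = (129 - 3105*(-97)) + 257383 = (129 + 301185) + 257383 = 301314 + 257383 = 558697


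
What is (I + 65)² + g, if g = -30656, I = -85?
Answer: -30256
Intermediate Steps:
(I + 65)² + g = (-85 + 65)² - 30656 = (-20)² - 30656 = 400 - 30656 = -30256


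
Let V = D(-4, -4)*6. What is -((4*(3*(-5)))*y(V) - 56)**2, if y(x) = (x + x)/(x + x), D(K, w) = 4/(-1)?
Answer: -13456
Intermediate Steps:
D(K, w) = -4 (D(K, w) = 4*(-1) = -4)
V = -24 (V = -4*6 = -24)
y(x) = 1 (y(x) = (2*x)/((2*x)) = (2*x)*(1/(2*x)) = 1)
-((4*(3*(-5)))*y(V) - 56)**2 = -((4*(3*(-5)))*1 - 56)**2 = -((4*(-15))*1 - 56)**2 = -(-60*1 - 56)**2 = -(-60 - 56)**2 = -1*(-116)**2 = -1*13456 = -13456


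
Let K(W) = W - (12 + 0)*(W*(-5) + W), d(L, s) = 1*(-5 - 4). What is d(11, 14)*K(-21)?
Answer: 9261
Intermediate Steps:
d(L, s) = -9 (d(L, s) = 1*(-9) = -9)
K(W) = 49*W (K(W) = W - 12*(-5*W + W) = W - 12*(-4*W) = W - (-48)*W = W + 48*W = 49*W)
d(11, 14)*K(-21) = -441*(-21) = -9*(-1029) = 9261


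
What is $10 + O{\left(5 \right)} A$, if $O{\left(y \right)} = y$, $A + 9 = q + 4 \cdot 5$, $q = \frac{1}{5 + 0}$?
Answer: $66$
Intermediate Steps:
$q = \frac{1}{5} \approx 0.2$
$A = \frac{56}{5}$ ($A = -9 + \left(\frac{1}{5} + 4 \cdot 5\right) = -9 + \left(\frac{1}{5} + 20\right) = -9 + \frac{101}{5} = \frac{56}{5} \approx 11.2$)
$10 + O{\left(5 \right)} A = 10 + 5 \cdot \frac{56}{5} = 10 + 56 = 66$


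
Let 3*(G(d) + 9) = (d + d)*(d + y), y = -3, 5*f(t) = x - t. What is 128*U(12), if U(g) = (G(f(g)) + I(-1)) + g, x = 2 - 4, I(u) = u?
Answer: 123136/75 ≈ 1641.8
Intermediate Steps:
x = -2
f(t) = -⅖ - t/5 (f(t) = (-2 - t)/5 = -⅖ - t/5)
G(d) = -9 + 2*d*(-3 + d)/3 (G(d) = -9 + ((d + d)*(d - 3))/3 = -9 + ((2*d)*(-3 + d))/3 = -9 + (2*d*(-3 + d))/3 = -9 + 2*d*(-3 + d)/3)
U(g) = -46/5 + 2*(-⅖ - g/5)²/3 + 7*g/5 (U(g) = ((-9 - 2*(-⅖ - g/5) + 2*(-⅖ - g/5)²/3) - 1) + g = ((-9 + (⅘ + 2*g/5) + 2*(-⅖ - g/5)²/3) - 1) + g = ((-41/5 + 2*(-⅖ - g/5)²/3 + 2*g/5) - 1) + g = (-46/5 + 2*(-⅖ - g/5)²/3 + 2*g/5) + g = -46/5 + 2*(-⅖ - g/5)²/3 + 7*g/5)
128*U(12) = 128*(-682/75 + (2/75)*12² + (113/75)*12) = 128*(-682/75 + (2/75)*144 + 452/25) = 128*(-682/75 + 96/25 + 452/25) = 128*(962/75) = 123136/75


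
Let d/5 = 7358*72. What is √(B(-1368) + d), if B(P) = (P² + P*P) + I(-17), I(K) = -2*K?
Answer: √6391762 ≈ 2528.2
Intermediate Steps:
d = 2648880 (d = 5*(7358*72) = 5*529776 = 2648880)
B(P) = 34 + 2*P² (B(P) = (P² + P*P) - 2*(-17) = (P² + P²) + 34 = 2*P² + 34 = 34 + 2*P²)
√(B(-1368) + d) = √((34 + 2*(-1368)²) + 2648880) = √((34 + 2*1871424) + 2648880) = √((34 + 3742848) + 2648880) = √(3742882 + 2648880) = √6391762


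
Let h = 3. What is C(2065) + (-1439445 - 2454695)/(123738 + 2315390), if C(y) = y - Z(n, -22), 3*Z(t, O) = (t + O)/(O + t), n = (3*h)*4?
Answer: 3774069103/1829346 ≈ 2063.1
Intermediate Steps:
n = 36 (n = (3*3)*4 = 9*4 = 36)
Z(t, O) = ⅓ (Z(t, O) = ((t + O)/(O + t))/3 = ((O + t)/(O + t))/3 = (⅓)*1 = ⅓)
C(y) = -⅓ + y (C(y) = y - 1*⅓ = y - ⅓ = -⅓ + y)
C(2065) + (-1439445 - 2454695)/(123738 + 2315390) = (-⅓ + 2065) + (-1439445 - 2454695)/(123738 + 2315390) = 6194/3 - 3894140/2439128 = 6194/3 - 3894140*1/2439128 = 6194/3 - 973535/609782 = 3774069103/1829346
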